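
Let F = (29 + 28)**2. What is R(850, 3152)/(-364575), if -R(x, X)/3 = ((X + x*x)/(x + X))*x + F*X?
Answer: 6933446316/81057175 ≈ 85.538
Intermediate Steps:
F = 3249 (F = 57**2 = 3249)
R(x, X) = -9747*X - 3*x*(X + x**2)/(X + x) (R(x, X) = -3*(((X + x*x)/(x + X))*x + 3249*X) = -3*(((X + x**2)/(X + x))*x + 3249*X) = -3*(x*(X + x**2)/(X + x) + 3249*X) = -3*(3249*X + x*(X + x**2)/(X + x)) = -9747*X - 3*x*(X + x**2)/(X + x))
R(850, 3152)/(-364575) = (3*(-1*850**3 - 3249*3152**2 - 3250*3152*850)/(3152 + 850))/(-364575) = (3*(-1*614125000 - 3249*9935104 - 8707400000)/4002)*(-1/364575) = (3*(1/4002)*(-614125000 - 32279152896 - 8707400000))*(-1/364575) = (3*(1/4002)*(-41600677896))*(-1/364575) = -20800338948/667*(-1/364575) = 6933446316/81057175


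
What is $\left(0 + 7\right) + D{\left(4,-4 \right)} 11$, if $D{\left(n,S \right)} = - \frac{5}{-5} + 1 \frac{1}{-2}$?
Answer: $\frac{25}{2} \approx 12.5$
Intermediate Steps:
$D{\left(n,S \right)} = \frac{1}{2}$ ($D{\left(n,S \right)} = \left(-5\right) \left(- \frac{1}{5}\right) + 1 \left(- \frac{1}{2}\right) = 1 - \frac{1}{2} = \frac{1}{2}$)
$\left(0 + 7\right) + D{\left(4,-4 \right)} 11 = \left(0 + 7\right) + \frac{1}{2} \cdot 11 = 7 + \frac{11}{2} = \frac{25}{2}$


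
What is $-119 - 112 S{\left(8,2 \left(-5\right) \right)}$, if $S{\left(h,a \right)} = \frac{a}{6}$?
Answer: $\frac{203}{3} \approx 67.667$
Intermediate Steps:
$S{\left(h,a \right)} = \frac{a}{6}$ ($S{\left(h,a \right)} = a \frac{1}{6} = \frac{a}{6}$)
$-119 - 112 S{\left(8,2 \left(-5\right) \right)} = -119 - 112 \frac{2 \left(-5\right)}{6} = -119 - 112 \cdot \frac{1}{6} \left(-10\right) = -119 - - \frac{560}{3} = -119 + \frac{560}{3} = \frac{203}{3}$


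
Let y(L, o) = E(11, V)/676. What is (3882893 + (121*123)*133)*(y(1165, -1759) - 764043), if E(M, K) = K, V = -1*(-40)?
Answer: -756963401455324/169 ≈ -4.4791e+12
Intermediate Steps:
V = 40
y(L, o) = 10/169 (y(L, o) = 40/676 = 40*(1/676) = 10/169)
(3882893 + (121*123)*133)*(y(1165, -1759) - 764043) = (3882893 + (121*123)*133)*(10/169 - 764043) = (3882893 + 14883*133)*(-129123257/169) = (3882893 + 1979439)*(-129123257/169) = 5862332*(-129123257/169) = -756963401455324/169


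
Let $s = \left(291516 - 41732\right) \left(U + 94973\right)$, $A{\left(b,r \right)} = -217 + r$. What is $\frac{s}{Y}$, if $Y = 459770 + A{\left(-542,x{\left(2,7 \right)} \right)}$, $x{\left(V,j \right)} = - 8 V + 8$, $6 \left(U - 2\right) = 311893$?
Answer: $\frac{110122646756}{1378635} \approx 79878.0$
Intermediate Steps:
$U = \frac{311905}{6}$ ($U = 2 + \frac{1}{6} \cdot 311893 = 2 + \frac{311893}{6} = \frac{311905}{6} \approx 51984.0$)
$x{\left(V,j \right)} = 8 - 8 V$
$Y = 459545$ ($Y = 459770 + \left(-217 + \left(8 - 16\right)\right) = 459770 - 225 = 459545$)
$s = \frac{110122646756}{3}$ ($s = \left(291516 - 41732\right) \left(\frac{311905}{6} + 94973\right) = 249784 \cdot \frac{881743}{6} = \frac{110122646756}{3} \approx 3.6708 \cdot 10^{10}$)
$\frac{s}{Y} = \frac{110122646756}{3 \cdot 459545} = \frac{110122646756}{3} \cdot \frac{1}{459545} = \frac{110122646756}{1378635}$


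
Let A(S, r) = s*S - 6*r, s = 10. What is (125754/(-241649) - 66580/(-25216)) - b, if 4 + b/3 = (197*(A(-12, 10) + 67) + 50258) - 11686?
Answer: -74520834941227/1523355296 ≈ -48919.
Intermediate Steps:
A(S, r) = -6*r + 10*S (A(S, r) = 10*S - 6*r = -6*r + 10*S)
b = 48921 (b = -12 + 3*((197*((-6*10 + 10*(-12)) + 67) + 50258) - 11686) = -12 + 3*((197*((-60 - 120) + 67) + 50258) - 11686) = -12 + 3*((197*(-180 + 67) + 50258) - 11686) = -12 + 3*((197*(-113) + 50258) - 11686) = -12 + 3*((-22261 + 50258) - 11686) = -12 + 3*(27997 - 11686) = -12 + 3*16311 = -12 + 48933 = 48921)
(125754/(-241649) - 66580/(-25216)) - b = (125754/(-241649) - 66580/(-25216)) - 1*48921 = (125754*(-1/241649) - 66580*(-1/25216)) - 48921 = (-125754/241649 + 16645/6304) - 48921 = 3229494389/1523355296 - 48921 = -74520834941227/1523355296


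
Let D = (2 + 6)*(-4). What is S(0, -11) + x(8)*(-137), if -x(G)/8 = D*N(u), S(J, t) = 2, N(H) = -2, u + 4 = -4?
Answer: 70146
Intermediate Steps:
u = -8 (u = -4 - 4 = -8)
D = -32 (D = 8*(-4) = -32)
x(G) = -512 (x(G) = -(-256)*(-2) = -8*64 = -512)
S(0, -11) + x(8)*(-137) = 2 - 512*(-137) = 2 + 70144 = 70146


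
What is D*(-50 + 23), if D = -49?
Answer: 1323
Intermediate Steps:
D*(-50 + 23) = -49*(-50 + 23) = -49*(-27) = 1323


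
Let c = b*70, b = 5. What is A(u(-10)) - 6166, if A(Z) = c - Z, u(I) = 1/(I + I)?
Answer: -116319/20 ≈ -5816.0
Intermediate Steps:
u(I) = 1/(2*I)
c = 350 (c = 5*70 = 350)
A(Z) = 350 - Z
A(u(-10)) - 6166 = (350 - 1/(2*(-10))) - 6166 = (350 - (-1)/(2*10)) - 6166 = (350 - 1*(-1/20)) - 6166 = (350 + 1/20) - 6166 = 7001/20 - 6166 = -116319/20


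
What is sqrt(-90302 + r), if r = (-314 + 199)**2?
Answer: 77*I*sqrt(13) ≈ 277.63*I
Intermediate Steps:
r = 13225 (r = (-115)**2 = 13225)
sqrt(-90302 + r) = sqrt(-90302 + 13225) = sqrt(-77077) = 77*I*sqrt(13)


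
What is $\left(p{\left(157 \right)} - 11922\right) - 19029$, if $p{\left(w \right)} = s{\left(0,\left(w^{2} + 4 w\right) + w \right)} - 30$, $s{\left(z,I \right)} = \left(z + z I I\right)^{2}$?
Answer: $-30981$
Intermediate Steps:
$s{\left(z,I \right)} = \left(z + z I^{2}\right)^{2}$ ($s{\left(z,I \right)} = \left(z + I z I\right)^{2} = \left(z + z I^{2}\right)^{2}$)
$p{\left(w \right)} = -30$ ($p{\left(w \right)} = 0^{2} \left(1 + \left(\left(w^{2} + 4 w\right) + w\right)^{2}\right)^{2} - 30 = 0 \left(1 + \left(w^{2} + 5 w\right)^{2}\right)^{2} - 30 = 0 - 30 = -30$)
$\left(p{\left(157 \right)} - 11922\right) - 19029 = \left(-30 - 11922\right) - 19029 = -11952 - 19029 = -30981$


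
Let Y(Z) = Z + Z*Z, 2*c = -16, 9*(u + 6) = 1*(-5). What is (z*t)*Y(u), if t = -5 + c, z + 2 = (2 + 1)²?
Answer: -268450/81 ≈ -3314.2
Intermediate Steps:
u = -59/9 (u = -6 + (1*(-5))/9 = -6 + (⅑)*(-5) = -6 - 5/9 = -59/9 ≈ -6.5556)
c = -8 (c = (½)*(-16) = -8)
Y(Z) = Z + Z²
z = 7 (z = -2 + (2 + 1)² = -2 + 3² = -2 + 9 = 7)
t = -13 (t = -5 - 8 = -13)
(z*t)*Y(u) = (7*(-13))*(-59*(1 - 59/9)/9) = -(-5369)*(-50)/(9*9) = -91*2950/81 = -268450/81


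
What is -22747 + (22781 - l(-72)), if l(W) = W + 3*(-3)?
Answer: 115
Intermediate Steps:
l(W) = -9 + W (l(W) = W - 9 = -9 + W)
-22747 + (22781 - l(-72)) = -22747 + (22781 - (-9 - 72)) = -22747 + (22781 - 1*(-81)) = -22747 + (22781 + 81) = -22747 + 22862 = 115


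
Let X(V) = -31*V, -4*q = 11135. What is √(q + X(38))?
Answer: I*√15847/2 ≈ 62.942*I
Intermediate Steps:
q = -11135/4 (q = -¼*11135 = -11135/4 ≈ -2783.8)
√(q + X(38)) = √(-11135/4 - 31*38) = √(-11135/4 - 1178) = √(-15847/4) = I*√15847/2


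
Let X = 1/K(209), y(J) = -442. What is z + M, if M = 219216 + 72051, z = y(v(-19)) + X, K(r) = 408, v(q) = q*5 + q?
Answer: 118656601/408 ≈ 2.9083e+5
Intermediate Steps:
v(q) = 6*q (v(q) = 5*q + q = 6*q)
X = 1/408 ≈ 0.0024510
z = -180335/408 (z = -442 + 1/408 = -180335/408 ≈ -442.00)
M = 291267
z + M = -180335/408 + 291267 = 118656601/408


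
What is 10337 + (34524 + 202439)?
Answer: 247300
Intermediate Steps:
10337 + (34524 + 202439) = 10337 + 236963 = 247300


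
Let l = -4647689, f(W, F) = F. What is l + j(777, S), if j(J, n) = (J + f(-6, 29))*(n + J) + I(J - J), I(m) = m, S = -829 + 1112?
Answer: -3793329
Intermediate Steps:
S = 283
j(J, n) = (29 + J)*(J + n) (j(J, n) = (J + 29)*(n + J) + (J - J) = (29 + J)*(J + n) + 0 = (29 + J)*(J + n))
l + j(777, S) = -4647689 + (777² + 29*777 + 29*283 + 777*283) = -4647689 + (603729 + 22533 + 8207 + 219891) = -4647689 + 854360 = -3793329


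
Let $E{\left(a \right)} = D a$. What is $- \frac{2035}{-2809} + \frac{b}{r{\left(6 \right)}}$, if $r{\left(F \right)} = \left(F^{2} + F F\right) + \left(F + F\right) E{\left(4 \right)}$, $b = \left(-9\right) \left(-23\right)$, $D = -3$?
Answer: $- \frac{48327}{22472} \approx -2.1505$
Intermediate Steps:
$E{\left(a \right)} = - 3 a$
$b = 207$
$r{\left(F \right)} = - 24 F + 2 F^{2}$ ($r{\left(F \right)} = \left(F^{2} + F F\right) + \left(F + F\right) \left(\left(-3\right) 4\right) = \left(F^{2} + F^{2}\right) + 2 F \left(-12\right) = 2 F^{2} - 24 F = - 24 F + 2 F^{2}$)
$- \frac{2035}{-2809} + \frac{b}{r{\left(6 \right)}} = - \frac{2035}{-2809} + \frac{207}{2 \cdot 6 \left(-12 + 6\right)} = \left(-2035\right) \left(- \frac{1}{2809}\right) + \frac{207}{2 \cdot 6 \left(-6\right)} = \frac{2035}{2809} + \frac{207}{-72} = \frac{2035}{2809} + 207 \left(- \frac{1}{72}\right) = \frac{2035}{2809} - \frac{23}{8} = - \frac{48327}{22472}$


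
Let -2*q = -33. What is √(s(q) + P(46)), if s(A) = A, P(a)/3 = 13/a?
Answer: √9177/23 ≈ 4.1651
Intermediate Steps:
q = 33/2 (q = -½*(-33) = 33/2 ≈ 16.500)
P(a) = 39/a (P(a) = 3*(13/a) = 39/a)
√(s(q) + P(46)) = √(33/2 + 39/46) = √(399/23) = √9177/23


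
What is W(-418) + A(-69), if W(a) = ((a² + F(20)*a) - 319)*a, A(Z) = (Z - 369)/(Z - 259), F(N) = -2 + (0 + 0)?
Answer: -12013120813/164 ≈ -7.3251e+7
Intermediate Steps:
F(N) = -2 (F(N) = -2 + 0 = -2)
A(Z) = (-369 + Z)/(-259 + Z)
W(a) = a*(-319 + a² - 2*a) (W(a) = ((a² - 2*a) - 319)*a = (-319 + a² - 2*a)*a = a*(-319 + a² - 2*a))
W(-418) + A(-69) = -418*(-319 + (-418)² - 2*(-418)) + (-369 - 69)/(-259 - 69) = -418*(-319 + 174724 + 836) - 438/(-328) = -418*175241 - 1/328*(-438) = -73250738 + 219/164 = -12013120813/164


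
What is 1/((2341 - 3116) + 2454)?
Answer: 1/1679 ≈ 0.00059559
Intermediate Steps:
1/((2341 - 3116) + 2454) = 1/(-775 + 2454) = 1/1679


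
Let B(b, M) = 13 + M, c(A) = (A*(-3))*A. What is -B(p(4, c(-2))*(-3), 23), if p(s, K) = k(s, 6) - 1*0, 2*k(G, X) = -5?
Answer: -36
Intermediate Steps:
c(A) = -3*A**2 (c(A) = (-3*A)*A = -3*A**2)
k(G, X) = -5/2 (k(G, X) = (1/2)*(-5) = -5/2)
p(s, K) = -5/2 (p(s, K) = -5/2 - 1*0 = -5/2 + 0 = -5/2)
-B(p(4, c(-2))*(-3), 23) = -(13 + 23) = -1*36 = -36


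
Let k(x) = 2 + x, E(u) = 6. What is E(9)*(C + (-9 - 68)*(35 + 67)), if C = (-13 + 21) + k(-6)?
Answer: -47100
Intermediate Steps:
C = 4 (C = (-13 + 21) + (2 - 6) = 8 - 4 = 4)
E(9)*(C + (-9 - 68)*(35 + 67)) = 6*(4 + (-9 - 68)*(35 + 67)) = 6*(4 - 77*102) = 6*(4 - 7854) = 6*(-7850) = -47100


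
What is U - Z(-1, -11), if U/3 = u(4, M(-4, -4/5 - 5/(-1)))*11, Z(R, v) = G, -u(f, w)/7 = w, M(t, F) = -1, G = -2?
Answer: 233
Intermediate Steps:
u(f, w) = -7*w
Z(R, v) = -2
U = 231 (U = 3*(-7*(-1)*11) = 3*(7*11) = 3*77 = 231)
U - Z(-1, -11) = 231 - 1*(-2) = 231 + 2 = 233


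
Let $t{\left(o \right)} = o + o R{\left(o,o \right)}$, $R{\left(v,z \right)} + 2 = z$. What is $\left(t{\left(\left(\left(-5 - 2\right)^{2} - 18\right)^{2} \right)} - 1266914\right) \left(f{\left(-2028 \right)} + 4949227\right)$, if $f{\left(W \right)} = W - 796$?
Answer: $-1703313658662$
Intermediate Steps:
$R{\left(v,z \right)} = -2 + z$
$f{\left(W \right)} = -796 + W$
$t{\left(o \right)} = o + o \left(-2 + o\right)$
$\left(t{\left(\left(\left(-5 - 2\right)^{2} - 18\right)^{2} \right)} - 1266914\right) \left(f{\left(-2028 \right)} + 4949227\right) = \left(\left(\left(-5 - 2\right)^{2} - 18\right)^{2} \left(-1 + \left(\left(-5 - 2\right)^{2} - 18\right)^{2}\right) - 1266914\right) \left(\left(-796 - 2028\right) + 4949227\right) = \left(\left(\left(-7\right)^{2} - 18\right)^{2} \left(-1 + \left(\left(-7\right)^{2} - 18\right)^{2}\right) - 1266914\right) \left(-2824 + 4949227\right) = \left(\left(49 - 18\right)^{2} \left(-1 + \left(49 - 18\right)^{2}\right) - 1266914\right) 4946403 = \left(31^{2} \left(-1 + 31^{2}\right) - 1266914\right) 4946403 = \left(961 \left(-1 + 961\right) - 1266914\right) 4946403 = \left(961 \cdot 960 - 1266914\right) 4946403 = \left(922560 - 1266914\right) 4946403 = \left(-344354\right) 4946403 = -1703313658662$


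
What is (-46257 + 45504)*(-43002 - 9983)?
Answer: 39897705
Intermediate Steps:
(-46257 + 45504)*(-43002 - 9983) = -753*(-52985) = 39897705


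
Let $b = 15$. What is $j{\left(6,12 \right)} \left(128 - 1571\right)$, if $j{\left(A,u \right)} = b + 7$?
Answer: $-31746$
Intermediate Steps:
$j{\left(A,u \right)} = 22$ ($j{\left(A,u \right)} = 15 + 7 = 22$)
$j{\left(6,12 \right)} \left(128 - 1571\right) = 22 \left(128 - 1571\right) = 22 \left(-1443\right) = -31746$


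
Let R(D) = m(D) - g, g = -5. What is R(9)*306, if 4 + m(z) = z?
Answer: 3060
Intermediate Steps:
m(z) = -4 + z
R(D) = 1 + D (R(D) = (-4 + D) - 1*(-5) = (-4 + D) + 5 = 1 + D)
R(9)*306 = (1 + 9)*306 = 10*306 = 3060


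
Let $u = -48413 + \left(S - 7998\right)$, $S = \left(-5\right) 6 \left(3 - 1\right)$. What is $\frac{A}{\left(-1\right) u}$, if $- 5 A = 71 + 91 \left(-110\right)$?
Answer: $\frac{9939}{282355} \approx 0.0352$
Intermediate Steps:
$S = -60$ ($S = \left(-30\right) 2 = -60$)
$u = -56471$ ($u = -48413 - 8058 = -56471$)
$A = \frac{9939}{5}$ ($A = - \frac{71 + 91 \left(-110\right)}{5} = - \frac{71 - 10010}{5} = \left(- \frac{1}{5}\right) \left(-9939\right) = \frac{9939}{5} \approx 1987.8$)
$\frac{A}{\left(-1\right) u} = \frac{9939}{5 \left(\left(-1\right) \left(-56471\right)\right)} = \frac{9939}{5 \cdot 56471} = \frac{9939}{5} \cdot \frac{1}{56471} = \frac{9939}{282355}$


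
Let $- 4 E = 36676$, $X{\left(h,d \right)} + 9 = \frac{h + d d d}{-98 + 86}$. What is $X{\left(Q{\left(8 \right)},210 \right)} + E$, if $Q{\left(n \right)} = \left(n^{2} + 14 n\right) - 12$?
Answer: $- \frac{2342825}{3} \approx -7.8094 \cdot 10^{5}$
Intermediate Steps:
$Q{\left(n \right)} = -12 + n^{2} + 14 n$
$X{\left(h,d \right)} = -9 - \frac{h}{12} - \frac{d^{3}}{12}$ ($X{\left(h,d \right)} = -9 + \frac{h + d d d}{-98 + 86} = -9 + \frac{h + d^{2} d}{-12} = -9 + \left(h + d^{3}\right) \left(- \frac{1}{12}\right) = -9 - \left(\frac{h}{12} + \frac{d^{3}}{12}\right) = -9 - \frac{h}{12} - \frac{d^{3}}{12}$)
$E = -9169$ ($E = \left(- \frac{1}{4}\right) 36676 = -9169$)
$X{\left(Q{\left(8 \right)},210 \right)} + E = \left(-9 - \frac{-12 + 8^{2} + 14 \cdot 8}{12} - \frac{210^{3}}{12}\right) - 9169 = \left(-9 - \frac{-12 + 64 + 112}{12} - 771750\right) - 9169 = \left(-9 - \frac{41}{3} - 771750\right) - 9169 = - \frac{2315318}{3} - 9169 = - \frac{2342825}{3}$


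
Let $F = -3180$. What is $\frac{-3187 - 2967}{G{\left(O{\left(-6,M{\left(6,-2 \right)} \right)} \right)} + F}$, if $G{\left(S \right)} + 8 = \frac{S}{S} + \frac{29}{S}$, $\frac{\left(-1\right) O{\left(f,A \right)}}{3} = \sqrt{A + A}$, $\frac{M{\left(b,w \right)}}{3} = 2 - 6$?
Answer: $\frac{4236364368}{2193906145} + \frac{1070796 i \sqrt{6}}{2193906145} \approx 1.931 + 0.0011955 i$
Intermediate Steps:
$M{\left(b,w \right)} = -12$ ($M{\left(b,w \right)} = 3 \left(2 - 6\right) = 3 \left(-4\right) = -12$)
$O{\left(f,A \right)} = - 3 \sqrt{2} \sqrt{A}$ ($O{\left(f,A \right)} = - 3 \sqrt{A + A} = - 3 \sqrt{2 A} = - 3 \sqrt{2} \sqrt{A}$)
$G{\left(S \right)} = -7 + \frac{29}{S}$ ($G{\left(S \right)} = -8 + \left(\frac{S}{S} + \frac{29}{S}\right) = -8 + \left(1 + \frac{29}{S}\right) = -7 + \frac{29}{S}$)
$\frac{-3187 - 2967}{G{\left(O{\left(-6,M{\left(6,-2 \right)} \right)} \right)} + F} = \frac{-3187 - 2967}{\left(-7 + \frac{29}{\left(-3\right) \sqrt{2} \sqrt{-12}}\right) - 3180} = - \frac{6154}{\left(-7 + \frac{29}{\left(-3\right) \sqrt{2} \cdot 2 i \sqrt{3}}\right) - 3180} = - \frac{6154}{\left(-7 + \frac{29}{\left(-6\right) i \sqrt{6}}\right) - 3180} = - \frac{6154}{\left(-7 + 29 \frac{i \sqrt{6}}{36}\right) - 3180} = - \frac{6154}{\left(-7 + \frac{29 i \sqrt{6}}{36}\right) - 3180} = - \frac{6154}{-3187 + \frac{29 i \sqrt{6}}{36}}$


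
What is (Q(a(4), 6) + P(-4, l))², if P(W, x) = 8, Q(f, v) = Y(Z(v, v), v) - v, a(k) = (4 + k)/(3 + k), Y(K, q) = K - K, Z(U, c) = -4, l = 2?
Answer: 4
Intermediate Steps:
Y(K, q) = 0
a(k) = (4 + k)/(3 + k)
Q(f, v) = -v (Q(f, v) = 0 - v = -v)
(Q(a(4), 6) + P(-4, l))² = (-1*6 + 8)² = (-6 + 8)² = 2² = 4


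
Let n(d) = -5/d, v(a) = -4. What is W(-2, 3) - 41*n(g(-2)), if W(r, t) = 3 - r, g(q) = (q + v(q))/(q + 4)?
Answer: -190/3 ≈ -63.333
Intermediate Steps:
g(q) = (-4 + q)/(4 + q) (g(q) = (q - 4)/(q + 4) = (-4 + q)/(4 + q))
W(-2, 3) - 41*n(g(-2)) = (3 - 1*(-2)) - (-205)/((-4 - 2)/(4 - 2)) = (3 + 2) - (-205)/(-6/2) = 5 - (-205)/((½)*(-6)) = 5 - (-205)/(-3) = 5 - (-205)*(-1)/3 = 5 - 41*5/3 = 5 - 205/3 = -190/3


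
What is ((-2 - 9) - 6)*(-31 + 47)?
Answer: -272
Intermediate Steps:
((-2 - 9) - 6)*(-31 + 47) = (-11 - 6)*16 = -17*16 = -272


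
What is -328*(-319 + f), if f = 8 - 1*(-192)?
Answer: 39032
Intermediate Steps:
f = 200 (f = 8 + 192 = 200)
-328*(-319 + f) = -328*(-319 + 200) = -328*(-119) = 39032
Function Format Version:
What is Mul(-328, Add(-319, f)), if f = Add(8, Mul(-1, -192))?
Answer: 39032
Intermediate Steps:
f = 200 (f = Add(8, 192) = 200)
Mul(-328, Add(-319, f)) = Mul(-328, Add(-319, 200)) = Mul(-328, -119) = 39032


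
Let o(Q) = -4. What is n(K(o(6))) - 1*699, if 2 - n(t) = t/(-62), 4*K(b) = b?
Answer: -43215/62 ≈ -697.02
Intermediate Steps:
K(b) = b/4
n(t) = 2 + t/62 (n(t) = 2 - t/(-62) = 2 - t*(-1)/62 = 2 - (-1)*t/62 = 2 + t/62)
n(K(o(6))) - 1*699 = (2 + ((¼)*(-4))/62) - 1*699 = (2 + (1/62)*(-1)) - 699 = (2 - 1/62) - 699 = 123/62 - 699 = -43215/62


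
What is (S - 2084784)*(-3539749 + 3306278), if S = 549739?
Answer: 358388491195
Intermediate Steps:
(S - 2084784)*(-3539749 + 3306278) = (549739 - 2084784)*(-3539749 + 3306278) = -1535045*(-233471) = 358388491195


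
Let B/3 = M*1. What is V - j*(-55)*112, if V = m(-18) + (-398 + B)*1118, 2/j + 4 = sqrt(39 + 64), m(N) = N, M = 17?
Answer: -33703588/87 + 12320*sqrt(103)/87 ≈ -3.8596e+5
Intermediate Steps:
B = 51 (B = 3*(17*1) = 3*17 = 51)
j = 2/(-4 + sqrt(103)) (j = 2/(-4 + sqrt(39 + 64)) = 2/(-4 + sqrt(103)) ≈ 0.32526)
V = -387964 (V = -18 + (-398 + 51)*1118 = -18 - 347*1118 = -18 - 387946 = -387964)
V - j*(-55)*112 = -387964 - (8/87 + 2*sqrt(103)/87)*(-55)*112 = -387964 - (-440/87 - 110*sqrt(103)/87)*112 = -387964 - (-49280/87 - 12320*sqrt(103)/87) = -387964 + (49280/87 + 12320*sqrt(103)/87) = -33703588/87 + 12320*sqrt(103)/87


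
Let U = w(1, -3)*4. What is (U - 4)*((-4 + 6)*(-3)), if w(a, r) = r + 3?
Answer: 24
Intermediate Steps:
w(a, r) = 3 + r
U = 0 (U = (3 - 3)*4 = 0*4 = 0)
(U - 4)*((-4 + 6)*(-3)) = (0 - 4)*((-4 + 6)*(-3)) = -8*(-3) = -4*(-6) = 24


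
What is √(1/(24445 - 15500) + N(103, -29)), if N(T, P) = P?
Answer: 2*I*√580092195/8945 ≈ 5.3852*I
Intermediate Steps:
√(1/(24445 - 15500) + N(103, -29)) = √(1/(24445 - 15500) - 29) = √(1/8945 - 29) = √(-259404/8945) = 2*I*√580092195/8945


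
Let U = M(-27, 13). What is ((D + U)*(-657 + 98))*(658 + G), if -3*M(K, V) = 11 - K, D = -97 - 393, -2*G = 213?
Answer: 464899058/3 ≈ 1.5497e+8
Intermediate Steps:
G = -213/2 (G = -1/2*213 = -213/2 ≈ -106.50)
D = -490
M(K, V) = -11/3 + K/3 (M(K, V) = -(11 - K)/3 = -11/3 + K/3)
U = -38/3 (U = -11/3 + (1/3)*(-27) = -11/3 - 9 = -38/3 ≈ -12.667)
((D + U)*(-657 + 98))*(658 + G) = ((-490 - 38/3)*(-657 + 98))*(658 - 213/2) = -1508/3*(-559)*(1103/2) = (842972/3)*(1103/2) = 464899058/3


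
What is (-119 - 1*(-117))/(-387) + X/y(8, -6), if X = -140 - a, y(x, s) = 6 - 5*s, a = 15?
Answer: -2219/516 ≈ -4.3004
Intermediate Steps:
X = -155 (X = -140 - 1*15 = -140 - 15 = -155)
(-119 - 1*(-117))/(-387) + X/y(8, -6) = (-119 - 1*(-117))/(-387) - 155/(6 - 5*(-6)) = (-119 + 117)*(-1/387) - 155/(6 + 30) = -2*(-1/387) - 155/36 = 2/387 - 155*1/36 = 2/387 - 155/36 = -2219/516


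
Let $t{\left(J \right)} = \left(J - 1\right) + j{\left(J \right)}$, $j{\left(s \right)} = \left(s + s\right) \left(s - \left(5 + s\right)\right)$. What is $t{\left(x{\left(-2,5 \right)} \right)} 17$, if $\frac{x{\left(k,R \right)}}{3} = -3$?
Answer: $1360$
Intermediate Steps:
$x{\left(k,R \right)} = -9$ ($x{\left(k,R \right)} = 3 \left(-3\right) = -9$)
$j{\left(s \right)} = - 10 s$ ($j{\left(s \right)} = 2 s \left(-5\right) = - 10 s$)
$t{\left(J \right)} = -1 - 9 J$ ($t{\left(J \right)} = \left(J - 1\right) - 10 J = \left(-1 + J\right) - 10 J = -1 - 9 J$)
$t{\left(x{\left(-2,5 \right)} \right)} 17 = \left(-1 - -81\right) 17 = \left(-1 + 81\right) 17 = 80 \cdot 17 = 1360$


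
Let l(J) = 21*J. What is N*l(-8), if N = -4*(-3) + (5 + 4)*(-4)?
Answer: 4032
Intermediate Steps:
N = -24 (N = 12 + 9*(-4) = 12 - 36 = -24)
N*l(-8) = -504*(-8) = -24*(-168) = 4032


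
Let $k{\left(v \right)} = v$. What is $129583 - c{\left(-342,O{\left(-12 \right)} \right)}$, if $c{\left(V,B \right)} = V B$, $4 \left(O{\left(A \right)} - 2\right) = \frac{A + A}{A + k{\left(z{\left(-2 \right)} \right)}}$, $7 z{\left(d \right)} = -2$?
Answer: $\frac{5608663}{43} \approx 1.3043 \cdot 10^{5}$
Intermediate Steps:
$z{\left(d \right)} = - \frac{2}{7}$ ($z{\left(d \right)} = \frac{1}{7} \left(-2\right) = - \frac{2}{7}$)
$O{\left(A \right)} = 2 + \frac{A}{2 \left(- \frac{2}{7} + A\right)}$ ($O{\left(A \right)} = 2 + \frac{\left(A + A\right) \frac{1}{A - \frac{2}{7}}}{4} = 2 + \frac{2 A \frac{1}{- \frac{2}{7} + A}}{4} = 2 + \frac{A}{2 \left(- \frac{2}{7} + A\right)}$)
$c{\left(V,B \right)} = B V$
$129583 - c{\left(-342,O{\left(-12 \right)} \right)} = 129583 - \frac{-8 + 35 \left(-12\right)}{2 \left(-2 + 7 \left(-12\right)\right)} \left(-342\right) = 129583 - \frac{-8 - 420}{2 \left(-2 - 84\right)} \left(-342\right) = 129583 - \frac{1}{2} \frac{1}{-86} \left(-428\right) \left(-342\right) = 129583 - \frac{1}{2} \left(- \frac{1}{86}\right) \left(-428\right) \left(-342\right) = 129583 - \frac{107}{43} \left(-342\right) = 129583 - - \frac{36594}{43} = 129583 + \frac{36594}{43} = \frac{5608663}{43}$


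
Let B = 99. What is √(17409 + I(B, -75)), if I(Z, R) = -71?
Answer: √17338 ≈ 131.67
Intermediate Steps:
√(17409 + I(B, -75)) = √(17409 - 71) = √17338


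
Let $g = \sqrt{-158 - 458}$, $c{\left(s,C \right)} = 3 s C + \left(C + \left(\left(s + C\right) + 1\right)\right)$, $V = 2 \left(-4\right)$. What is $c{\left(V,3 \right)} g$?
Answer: $- 146 i \sqrt{154} \approx - 1811.8 i$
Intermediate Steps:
$V = -8$
$c{\left(s,C \right)} = 1 + s + 2 C + 3 C s$ ($c{\left(s,C \right)} = 3 C s + \left(C + \left(\left(C + s\right) + 1\right)\right) = 3 C s + \left(C + \left(1 + C + s\right)\right) = 3 C s + \left(1 + s + 2 C\right) = 1 + s + 2 C + 3 C s$)
$g = 2 i \sqrt{154}$ ($g = \sqrt{-616} = 2 i \sqrt{154} \approx 24.819 i$)
$c{\left(V,3 \right)} g = \left(1 - 8 + 2 \cdot 3 + 3 \cdot 3 \left(-8\right)\right) 2 i \sqrt{154} = \left(1 - 8 + 6 - 72\right) 2 i \sqrt{154} = - 73 \cdot 2 i \sqrt{154} = - 146 i \sqrt{154}$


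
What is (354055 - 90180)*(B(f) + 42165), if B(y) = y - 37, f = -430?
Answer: 11003059750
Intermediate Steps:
B(y) = -37 + y
(354055 - 90180)*(B(f) + 42165) = (354055 - 90180)*((-37 - 430) + 42165) = 263875*(-467 + 42165) = 263875*41698 = 11003059750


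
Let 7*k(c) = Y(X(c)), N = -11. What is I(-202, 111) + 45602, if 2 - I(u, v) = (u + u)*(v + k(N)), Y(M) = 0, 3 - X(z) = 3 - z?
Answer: 90448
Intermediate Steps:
X(z) = z (X(z) = 3 - (3 - z) = 3 + (-3 + z) = z)
k(c) = 0 (k(c) = (1/7)*0 = 0)
I(u, v) = 2 - 2*u*v (I(u, v) = 2 - (u + u)*(v + 0) = 2 - 2*u*v)
I(-202, 111) + 45602 = (2 - 2*(-202)*111) + 45602 = (2 + 44844) + 45602 = 44846 + 45602 = 90448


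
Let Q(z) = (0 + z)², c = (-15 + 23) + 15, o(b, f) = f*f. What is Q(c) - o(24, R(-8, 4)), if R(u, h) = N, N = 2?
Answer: 525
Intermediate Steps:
R(u, h) = 2
o(b, f) = f²
c = 23 (c = 8 + 15 = 23)
Q(z) = z²
Q(c) - o(24, R(-8, 4)) = 23² - 1*2² = 529 - 1*4 = 529 - 4 = 525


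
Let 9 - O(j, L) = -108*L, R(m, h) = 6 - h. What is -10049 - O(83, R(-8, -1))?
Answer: -10814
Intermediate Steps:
O(j, L) = 9 + 108*L (O(j, L) = 9 - (-108)*L = 9 + 108*L)
-10049 - O(83, R(-8, -1)) = -10049 - (9 + 108*(6 - 1*(-1))) = -10049 - (9 + 108*(6 + 1)) = -10049 - (9 + 108*7) = -10049 - (9 + 756) = -10049 - 1*765 = -10049 - 765 = -10814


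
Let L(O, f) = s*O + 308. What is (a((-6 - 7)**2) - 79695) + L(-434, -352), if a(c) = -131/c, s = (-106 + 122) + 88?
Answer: -21044518/169 ≈ -1.2452e+5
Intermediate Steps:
s = 104 (s = 16 + 88 = 104)
L(O, f) = 308 + 104*O (L(O, f) = 104*O + 308 = 308 + 104*O)
(a((-6 - 7)**2) - 79695) + L(-434, -352) = (-131/(-6 - 7)**2 - 79695) + (308 + 104*(-434)) = (-131/((-13)**2) - 79695) + (308 - 45136) = (-131/169 - 79695) - 44828 = -13468586/169 - 44828 = -21044518/169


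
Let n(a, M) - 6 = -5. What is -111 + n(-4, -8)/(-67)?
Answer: -7438/67 ≈ -111.01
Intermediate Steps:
n(a, M) = 1 (n(a, M) = 6 - 5 = 1)
-111 + n(-4, -8)/(-67) = -111 + 1/(-67) = -111 + 1*(-1/67) = -111 - 1/67 = -7438/67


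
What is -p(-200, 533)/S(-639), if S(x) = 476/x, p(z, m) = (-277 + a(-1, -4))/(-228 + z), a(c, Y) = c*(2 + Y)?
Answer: 175725/203728 ≈ 0.86255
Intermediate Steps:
p(z, m) = -275/(-228 + z) (p(z, m) = (-277 - (2 - 4))/(-228 + z) = (-277 - 1*(-2))/(-228 + z) = (-277 + 2)/(-228 + z) = -275/(-228 + z))
-p(-200, 533)/S(-639) = -(-275/(-228 - 200))/(476/(-639)) = -(-275/(-428))/(476*(-1/639)) = -(-275*(-1/428))/(-476/639) = -275*(-639)/(428*476) = -1*(-175725/203728) = 175725/203728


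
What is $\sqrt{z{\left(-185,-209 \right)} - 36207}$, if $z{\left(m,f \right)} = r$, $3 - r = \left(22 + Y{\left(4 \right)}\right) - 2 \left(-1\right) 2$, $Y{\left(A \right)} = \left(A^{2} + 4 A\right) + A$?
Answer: $i \sqrt{36266} \approx 190.44 i$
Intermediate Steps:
$Y{\left(A \right)} = A^{2} + 5 A$
$r = -59$ ($r = 3 - \left(\left(22 + 4 \left(5 + 4\right)\right) - 2 \left(-1\right) 2\right) = 3 - \left(\left(22 + 4 \cdot 9\right) - \left(-2\right) 2\right) = 3 - \left(\left(22 + 36\right) - -4\right) = 3 - \left(58 + 4\right) = 3 - 62 = -59$)
$z{\left(m,f \right)} = -59$
$\sqrt{z{\left(-185,-209 \right)} - 36207} = \sqrt{-59 - 36207} = \sqrt{-36266} = i \sqrt{36266}$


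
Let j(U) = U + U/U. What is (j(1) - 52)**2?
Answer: 2500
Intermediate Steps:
j(U) = 1 + U (j(U) = U + 1 = 1 + U)
(j(1) - 52)**2 = ((1 + 1) - 52)**2 = (2 - 52)**2 = (-50)**2 = 2500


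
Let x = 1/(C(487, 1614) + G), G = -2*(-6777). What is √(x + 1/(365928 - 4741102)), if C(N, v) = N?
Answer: √267912329314185822/61431818134 ≈ 0.0084256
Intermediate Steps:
G = 13554
x = 1/14041 (x = 1/(487 + 13554) = 1/14041 ≈ 7.1220e-5)
√(x + 1/(365928 - 4741102)) = √(1/14041 + 1/(365928 - 4741102)) = √(1/14041 + 1/(-4375174)) = √(1/14041 - 1/4375174) = √(4361133/61431818134) = √267912329314185822/61431818134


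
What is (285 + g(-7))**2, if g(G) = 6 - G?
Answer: 88804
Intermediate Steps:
(285 + g(-7))**2 = (285 + (6 - 1*(-7)))**2 = (285 + (6 + 7))**2 = (285 + 13)**2 = 298**2 = 88804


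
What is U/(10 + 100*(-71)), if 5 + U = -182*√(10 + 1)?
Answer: 1/1418 + 91*√11/3545 ≈ 0.085843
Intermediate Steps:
U = -5 - 182*√11 (U = -5 - 182*√(10 + 1) = -5 - 182*√11 ≈ -608.63)
U/(10 + 100*(-71)) = (-5 - 182*√11)/(10 + 100*(-71)) = (-5 - 182*√11)/(10 - 7100) = (-5 - 182*√11)/(-7090) = (-5 - 182*√11)*(-1/7090) = 1/1418 + 91*√11/3545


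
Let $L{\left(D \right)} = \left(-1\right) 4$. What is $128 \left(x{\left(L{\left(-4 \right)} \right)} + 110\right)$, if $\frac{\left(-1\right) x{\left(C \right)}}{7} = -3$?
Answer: $16768$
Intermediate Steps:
$L{\left(D \right)} = -4$
$x{\left(C \right)} = 21$ ($x{\left(C \right)} = \left(-7\right) \left(-3\right) = 21$)
$128 \left(x{\left(L{\left(-4 \right)} \right)} + 110\right) = 128 \left(21 + 110\right) = 128 \cdot 131 = 16768$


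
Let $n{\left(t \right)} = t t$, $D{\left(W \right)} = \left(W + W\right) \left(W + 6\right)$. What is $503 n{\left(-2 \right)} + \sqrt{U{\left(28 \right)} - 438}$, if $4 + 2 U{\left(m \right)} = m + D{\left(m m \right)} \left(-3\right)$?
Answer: $2012 + i \sqrt{1858506} \approx 2012.0 + 1363.3 i$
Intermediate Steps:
$D{\left(W \right)} = 2 W \left(6 + W\right)$
$U{\left(m \right)} = -2 + \frac{m}{2} - 3 m^{2} \left(6 + m^{2}\right)$ ($U{\left(m \right)} = -2 + \frac{m + 2 m m \left(6 + m m\right) \left(-3\right)}{2} = -2 + \frac{m + 2 m^{2} \left(6 + m^{2}\right) \left(-3\right)}{2} = -2 + \frac{m - 6 m^{2} \left(6 + m^{2}\right)}{2} = -2 - \left(- \frac{m}{2} + 3 m^{2} \left(6 + m^{2}\right)\right) = -2 + \frac{m}{2} - 3 m^{2} \left(6 + m^{2}\right)$)
$n{\left(t \right)} = t^{2}$
$503 n{\left(-2 \right)} + \sqrt{U{\left(28 \right)} - 438} = 503 \left(-2\right)^{2} + \sqrt{\left(-2 + \frac{1}{2} \cdot 28 - 18 \cdot 28^{2} - 3 \cdot 28^{4}\right) - 438} = 503 \cdot 4 + \sqrt{\left(-2 + 14 - 14112 - 1843968\right) - 438} = 2012 + \sqrt{\left(-2 + 14 - 14112 - 1843968\right) - 438} = 2012 + \sqrt{-1858068 - 438} = 2012 + \sqrt{-1858506} = 2012 + i \sqrt{1858506}$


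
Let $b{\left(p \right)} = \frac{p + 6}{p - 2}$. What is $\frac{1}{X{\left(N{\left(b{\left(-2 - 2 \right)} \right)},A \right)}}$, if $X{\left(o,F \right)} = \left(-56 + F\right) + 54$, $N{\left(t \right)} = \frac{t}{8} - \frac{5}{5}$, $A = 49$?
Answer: $\frac{1}{47} \approx 0.021277$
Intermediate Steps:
$b{\left(p \right)} = \frac{6 + p}{-2 + p}$
$N{\left(t \right)} = -1 + \frac{t}{8}$ ($N{\left(t \right)} = t \frac{1}{8} - 1 = \frac{t}{8} - 1 = -1 + \frac{t}{8}$)
$X{\left(o,F \right)} = -2 + F$
$\frac{1}{X{\left(N{\left(b{\left(-2 - 2 \right)} \right)},A \right)}} = \frac{1}{-2 + 49} = \frac{1}{47}$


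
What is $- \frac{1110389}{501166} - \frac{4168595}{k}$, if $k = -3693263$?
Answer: $- \frac{2011800527537}{1850937844658} \approx -1.0869$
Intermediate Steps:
$- \frac{1110389}{501166} - \frac{4168595}{k} = - \frac{1110389}{501166} - \frac{4168595}{-3693263} = \left(-1110389\right) \frac{1}{501166} - - \frac{4168595}{3693263} = - \frac{1110389}{501166} + \frac{4168595}{3693263} = - \frac{2011800527537}{1850937844658}$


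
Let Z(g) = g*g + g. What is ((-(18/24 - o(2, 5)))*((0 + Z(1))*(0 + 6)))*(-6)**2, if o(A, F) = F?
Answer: 1836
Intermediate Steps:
Z(g) = g + g**2 (Z(g) = g**2 + g = g + g**2)
((-(18/24 - o(2, 5)))*((0 + Z(1))*(0 + 6)))*(-6)**2 = ((-(18/24 - 1*5))*((0 + 1*(1 + 1))*(0 + 6)))*(-6)**2 = ((-(18*(1/24) - 5))*((0 + 1*2)*6))*36 = ((-(3/4 - 5))*((0 + 2)*6))*36 = ((-1*(-17/4))*(2*6))*36 = ((17/4)*12)*36 = 51*36 = 1836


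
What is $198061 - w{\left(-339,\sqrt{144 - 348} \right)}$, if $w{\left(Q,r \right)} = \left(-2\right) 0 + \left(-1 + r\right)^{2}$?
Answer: $198264 + 4 i \sqrt{51} \approx 1.9826 \cdot 10^{5} + 28.566 i$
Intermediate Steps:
$w{\left(Q,r \right)} = \left(-1 + r\right)^{2}$ ($w{\left(Q,r \right)} = 0 + \left(-1 + r\right)^{2} = \left(-1 + r\right)^{2}$)
$198061 - w{\left(-339,\sqrt{144 - 348} \right)} = 198061 - \left(-1 + \sqrt{144 - 348}\right)^{2} = 198061 - \left(-1 + \sqrt{-204}\right)^{2} = 198061 - \left(-1 + 2 i \sqrt{51}\right)^{2}$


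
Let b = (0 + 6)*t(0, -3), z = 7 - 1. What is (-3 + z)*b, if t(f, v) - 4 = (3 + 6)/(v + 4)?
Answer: 234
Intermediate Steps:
z = 6
t(f, v) = 4 + 9/(4 + v) (t(f, v) = 4 + (3 + 6)/(v + 4) = 4 + 9/(4 + v))
b = 78 (b = (0 + 6)*((25 + 4*(-3))/(4 - 3)) = 6*((25 - 12)/1) = 6*(1*13) = 6*13 = 78)
(-3 + z)*b = (-3 + 6)*78 = 3*78 = 234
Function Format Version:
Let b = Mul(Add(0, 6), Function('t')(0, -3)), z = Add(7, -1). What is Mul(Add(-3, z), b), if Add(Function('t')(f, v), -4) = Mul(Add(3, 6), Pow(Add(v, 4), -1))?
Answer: 234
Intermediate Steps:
z = 6
Function('t')(f, v) = Add(4, Mul(9, Pow(Add(4, v), -1))) (Function('t')(f, v) = Add(4, Mul(Add(3, 6), Pow(Add(v, 4), -1))) = Add(4, Mul(9, Pow(Add(4, v), -1))))
b = 78 (b = Mul(Add(0, 6), Mul(Pow(Add(4, -3), -1), Add(25, Mul(4, -3)))) = Mul(6, Mul(Pow(1, -1), Add(25, -12))) = Mul(6, Mul(1, 13)) = Mul(6, 13) = 78)
Mul(Add(-3, z), b) = Mul(Add(-3, 6), 78) = Mul(3, 78) = 234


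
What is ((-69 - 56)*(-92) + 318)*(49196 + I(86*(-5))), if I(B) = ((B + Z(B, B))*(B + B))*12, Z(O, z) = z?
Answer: 105468511928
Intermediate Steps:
I(B) = 48*B² (I(B) = ((B + B)*(B + B))*12 = ((2*B)*(2*B))*12 = (4*B²)*12 = 48*B²)
((-69 - 56)*(-92) + 318)*(49196 + I(86*(-5))) = ((-69 - 56)*(-92) + 318)*(49196 + 48*(86*(-5))²) = (-125*(-92) + 318)*(49196 + 48*(-430)²) = (11500 + 318)*(49196 + 48*184900) = 11818*(49196 + 8875200) = 11818*8924396 = 105468511928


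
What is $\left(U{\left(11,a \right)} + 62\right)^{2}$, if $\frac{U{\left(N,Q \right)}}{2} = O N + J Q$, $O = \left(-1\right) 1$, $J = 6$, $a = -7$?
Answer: $1936$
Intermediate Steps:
$O = -1$
$U{\left(N,Q \right)} = - 2 N + 12 Q$ ($U{\left(N,Q \right)} = 2 \left(- N + 6 Q\right) = - 2 N + 12 Q$)
$\left(U{\left(11,a \right)} + 62\right)^{2} = \left(\left(\left(-2\right) 11 + 12 \left(-7\right)\right) + 62\right)^{2} = \left(\left(-22 - 84\right) + 62\right)^{2} = \left(-106 + 62\right)^{2} = \left(-44\right)^{2} = 1936$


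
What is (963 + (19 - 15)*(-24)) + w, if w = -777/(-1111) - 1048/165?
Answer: 1304942/1515 ≈ 861.35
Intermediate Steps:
w = -8563/1515 (w = -777*(-1/1111) - 1048*1/165 = 777/1111 - 1048/165 = -8563/1515 ≈ -5.6521)
(963 + (19 - 15)*(-24)) + w = (963 + (19 - 15)*(-24)) - 8563/1515 = (963 + 4*(-24)) - 8563/1515 = (963 - 96) - 8563/1515 = 867 - 8563/1515 = 1304942/1515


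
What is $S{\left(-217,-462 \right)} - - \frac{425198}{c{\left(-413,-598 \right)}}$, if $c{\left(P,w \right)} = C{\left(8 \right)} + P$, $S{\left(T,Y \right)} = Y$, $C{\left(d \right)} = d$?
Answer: $- \frac{612308}{405} \approx -1511.9$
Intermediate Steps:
$c{\left(P,w \right)} = 8 + P$
$S{\left(-217,-462 \right)} - - \frac{425198}{c{\left(-413,-598 \right)}} = -462 - - \frac{425198}{8 - 413} = -462 - - \frac{425198}{-405} = -462 - \left(-425198\right) \left(- \frac{1}{405}\right) = -462 - \frac{425198}{405} = - \frac{612308}{405}$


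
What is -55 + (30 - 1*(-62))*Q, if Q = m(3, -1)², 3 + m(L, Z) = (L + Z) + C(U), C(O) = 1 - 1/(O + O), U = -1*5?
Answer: -1352/25 ≈ -54.080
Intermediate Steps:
U = -5
C(O) = 1 - 1/(2*O)
m(L, Z) = -19/10 + L + Z (m(L, Z) = -3 + ((L + Z) + (-½ - 5)/(-5)) = -3 + ((L + Z) - ⅕*(-11/2)) = -3 + ((L + Z) + 11/10) = -3 + (11/10 + L + Z) = -19/10 + L + Z)
Q = 1/100 (Q = (-19/10 + 3 - 1)² = (⅒)² = 1/100 ≈ 0.010000)
-55 + (30 - 1*(-62))*Q = -55 + (30 - 1*(-62))*(1/100) = -55 + (30 + 62)*(1/100) = -55 + 92*(1/100) = -55 + 23/25 = -1352/25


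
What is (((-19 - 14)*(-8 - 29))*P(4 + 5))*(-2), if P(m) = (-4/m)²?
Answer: -13024/27 ≈ -482.37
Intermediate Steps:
P(m) = 16/m²
(((-19 - 14)*(-8 - 29))*P(4 + 5))*(-2) = (((-19 - 14)*(-8 - 29))*(16/(4 + 5)²))*(-2) = ((-33*(-37))*(16/9²))*(-2) = (1221*(16*(1/81)))*(-2) = (1221*(16/81))*(-2) = (6512/27)*(-2) = -13024/27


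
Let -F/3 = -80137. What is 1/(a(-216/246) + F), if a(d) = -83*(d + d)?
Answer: 41/9862827 ≈ 4.1570e-6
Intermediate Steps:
F = 240411 (F = -3*(-80137) = 240411)
a(d) = -166*d
1/(a(-216/246) + F) = 1/(-(-35856)/246 + 240411) = 1/(-166*(-36/41) + 240411) = 1/(5976/41 + 240411) = 1/(9862827/41) = 41/9862827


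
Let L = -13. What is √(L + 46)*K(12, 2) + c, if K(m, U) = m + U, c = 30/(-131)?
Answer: -30/131 + 14*√33 ≈ 80.195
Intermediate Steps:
c = -30/131 (c = 30*(-1/131) = -30/131 ≈ -0.22901)
K(m, U) = U + m
√(L + 46)*K(12, 2) + c = √(-13 + 46)*(2 + 12) - 30/131 = √33*14 - 30/131 = 14*√33 - 30/131 = -30/131 + 14*√33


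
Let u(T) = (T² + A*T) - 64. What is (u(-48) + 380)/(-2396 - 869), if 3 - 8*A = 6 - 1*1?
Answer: -2632/3265 ≈ -0.80613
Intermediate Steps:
A = -¼ (A = 3/8 - (6 - 1*1)/8 = 3/8 - (6 - 1)/8 = 3/8 - ⅛*5 = 3/8 - 5/8 = -¼ ≈ -0.25000)
u(T) = -64 + T² - T/4 (u(T) = (T² - T/4) - 64 = -64 + T² - T/4)
(u(-48) + 380)/(-2396 - 869) = ((-64 + (-48)² - ¼*(-48)) + 380)/(-2396 - 869) = ((-64 + 2304 + 12) + 380)/(-3265) = (2252 + 380)*(-1/3265) = 2632*(-1/3265) = -2632/3265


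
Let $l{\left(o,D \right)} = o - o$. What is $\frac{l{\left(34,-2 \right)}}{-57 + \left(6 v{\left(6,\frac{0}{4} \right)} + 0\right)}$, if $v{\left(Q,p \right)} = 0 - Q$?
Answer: $0$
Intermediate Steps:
$l{\left(o,D \right)} = 0$
$v{\left(Q,p \right)} = - Q$
$\frac{l{\left(34,-2 \right)}}{-57 + \left(6 v{\left(6,\frac{0}{4} \right)} + 0\right)} = \frac{0}{-57 + \left(6 \left(\left(-1\right) 6\right) + 0\right)} = \frac{0}{-57 + \left(6 \left(-6\right) + 0\right)} = \frac{0}{-57 + \left(-36 + 0\right)} = \frac{0}{-57 - 36} = \frac{0}{-93} = 0 \left(- \frac{1}{93}\right) = 0$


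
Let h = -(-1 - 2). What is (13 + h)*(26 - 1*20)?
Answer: 96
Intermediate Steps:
h = 3 (h = -1*(-3) = 3)
(13 + h)*(26 - 1*20) = (13 + 3)*(26 - 1*20) = 16*(26 - 20) = 16*6 = 96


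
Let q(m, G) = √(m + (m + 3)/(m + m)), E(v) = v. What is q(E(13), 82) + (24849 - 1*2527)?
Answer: 22322 + √2301/13 ≈ 22326.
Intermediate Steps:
q(m, G) = √(m + (3 + m)/(2*m)) (q(m, G) = √(m + (3 + m)/((2*m))) = √(m + (3 + m)*(1/(2*m))) = √(m + (3 + m)/(2*m)))
q(E(13), 82) + (24849 - 1*2527) = √(2 + 4*13 + 6/13)/2 + (24849 - 1*2527) = √(2 + 52 + 6*(1/13))/2 + (24849 - 2527) = √(2 + 52 + 6/13)/2 + 22322 = √(708/13)/2 + 22322 = (2*√2301/13)/2 + 22322 = √2301/13 + 22322 = 22322 + √2301/13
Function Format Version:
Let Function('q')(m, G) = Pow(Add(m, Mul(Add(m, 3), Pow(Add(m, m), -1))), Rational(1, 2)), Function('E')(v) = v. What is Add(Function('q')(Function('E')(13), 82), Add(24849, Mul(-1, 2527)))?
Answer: Add(22322, Mul(Rational(1, 13), Pow(2301, Rational(1, 2)))) ≈ 22326.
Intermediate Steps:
Function('q')(m, G) = Pow(Add(m, Mul(Rational(1, 2), Pow(m, -1), Add(3, m))), Rational(1, 2)) (Function('q')(m, G) = Pow(Add(m, Mul(Add(3, m), Pow(Mul(2, m), -1))), Rational(1, 2)) = Pow(Add(m, Mul(Add(3, m), Mul(Rational(1, 2), Pow(m, -1)))), Rational(1, 2)) = Pow(Add(m, Mul(Rational(1, 2), Pow(m, -1), Add(3, m))), Rational(1, 2)))
Add(Function('q')(Function('E')(13), 82), Add(24849, Mul(-1, 2527))) = Add(Mul(Rational(1, 2), Pow(Add(2, Mul(4, 13), Mul(6, Pow(13, -1))), Rational(1, 2))), Add(24849, Mul(-1, 2527))) = Add(Mul(Rational(1, 2), Pow(Add(2, 52, Mul(6, Rational(1, 13))), Rational(1, 2))), Add(24849, -2527)) = Add(Mul(Rational(1, 2), Pow(Add(2, 52, Rational(6, 13)), Rational(1, 2))), 22322) = Add(Mul(Rational(1, 2), Pow(Rational(708, 13), Rational(1, 2))), 22322) = Add(Mul(Rational(1, 2), Mul(Rational(2, 13), Pow(2301, Rational(1, 2)))), 22322) = Add(Mul(Rational(1, 13), Pow(2301, Rational(1, 2))), 22322) = Add(22322, Mul(Rational(1, 13), Pow(2301, Rational(1, 2))))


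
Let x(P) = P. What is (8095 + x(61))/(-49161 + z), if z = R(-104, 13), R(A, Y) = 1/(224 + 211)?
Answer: -1773930/10692517 ≈ -0.16590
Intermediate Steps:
R(A, Y) = 1/435
z = 1/435 ≈ 0.0022989
(8095 + x(61))/(-49161 + z) = (8095 + 61)/(-49161 + 1/435) = 8156/(-21385034/435) = 8156*(-435/21385034) = -1773930/10692517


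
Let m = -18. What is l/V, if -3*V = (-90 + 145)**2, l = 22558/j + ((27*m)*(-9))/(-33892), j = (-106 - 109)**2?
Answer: -843521379/2369569771250 ≈ -0.00035598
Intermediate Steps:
j = 46225 (j = (-215)**2 = 46225)
l = 281173793/783328850 (l = 22558/46225 + ((27*(-18))*(-9))/(-33892) = 22558*(1/46225) - 486*(-9)*(-1/33892) = 22558/46225 + 4374*(-1/33892) = 22558/46225 - 2187/16946 = 281173793/783328850 ≈ 0.35895)
V = -3025/3 (V = -(-90 + 145)**2/3 = -1/3*55**2 = -1/3*3025 = -3025/3 ≈ -1008.3)
l/V = 281173793/(783328850*(-3025/3)) = (281173793/783328850)*(-3/3025) = -843521379/2369569771250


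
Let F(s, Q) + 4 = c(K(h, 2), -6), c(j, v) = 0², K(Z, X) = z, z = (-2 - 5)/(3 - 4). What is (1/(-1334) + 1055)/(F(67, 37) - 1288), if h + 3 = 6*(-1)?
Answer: -1407369/1723528 ≈ -0.81656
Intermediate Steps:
h = -9 (h = -3 + 6*(-1) = -3 - 6 = -9)
z = 7 (z = -7/(-1) = -7*(-1) = 7)
K(Z, X) = 7
c(j, v) = 0
F(s, Q) = -4 (F(s, Q) = -4 + 0 = -4)
(1/(-1334) + 1055)/(F(67, 37) - 1288) = (1/(-1334) + 1055)/(-4 - 1288) = (-1/1334 + 1055)/(-1292) = (1407369/1334)*(-1/1292) = -1407369/1723528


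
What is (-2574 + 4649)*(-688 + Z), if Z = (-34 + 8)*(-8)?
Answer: -996000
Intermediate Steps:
Z = 208 (Z = -26*(-8) = 208)
(-2574 + 4649)*(-688 + Z) = (-2574 + 4649)*(-688 + 208) = 2075*(-480) = -996000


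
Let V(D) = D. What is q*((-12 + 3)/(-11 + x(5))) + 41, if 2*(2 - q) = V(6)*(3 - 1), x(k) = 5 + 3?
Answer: 29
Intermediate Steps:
x(k) = 8
q = -4 (q = 2 - 3*(3 - 1) = 2 - 3*2 = 2 - ½*12 = 2 - 6 = -4)
q*((-12 + 3)/(-11 + x(5))) + 41 = -4*(-12 + 3)/(-11 + 8) + 41 = -(-36)/(-3) + 41 = -(-36)*(-1)/3 + 41 = -4*3 + 41 = -12 + 41 = 29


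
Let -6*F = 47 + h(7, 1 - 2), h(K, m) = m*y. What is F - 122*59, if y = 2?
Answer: -14411/2 ≈ -7205.5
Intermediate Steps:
h(K, m) = 2*m (h(K, m) = m*2 = 2*m)
F = -15/2 (F = -(47 + 2*(1 - 2))/6 = -(47 + 2*(-1))/6 = -(47 - 2)/6 = -⅙*45 = -15/2 ≈ -7.5000)
F - 122*59 = -15/2 - 122*59 = -15/2 - 7198 = -14411/2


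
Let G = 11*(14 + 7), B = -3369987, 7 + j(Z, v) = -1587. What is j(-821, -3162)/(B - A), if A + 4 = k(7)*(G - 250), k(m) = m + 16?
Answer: 797/1684773 ≈ 0.00047306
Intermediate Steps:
k(m) = 16 + m
j(Z, v) = -1594 (j(Z, v) = -7 - 1587 = -1594)
G = 231 (G = 11*21 = 231)
A = -441 (A = -4 + (16 + 7)*(231 - 250) = -4 + 23*(-19) = -4 - 437 = -441)
j(-821, -3162)/(B - A) = -1594/(-3369987 - 1*(-441)) = -1594/(-3369987 + 441) = -1594/(-3369546) = -1594*(-1/3369546) = 797/1684773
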